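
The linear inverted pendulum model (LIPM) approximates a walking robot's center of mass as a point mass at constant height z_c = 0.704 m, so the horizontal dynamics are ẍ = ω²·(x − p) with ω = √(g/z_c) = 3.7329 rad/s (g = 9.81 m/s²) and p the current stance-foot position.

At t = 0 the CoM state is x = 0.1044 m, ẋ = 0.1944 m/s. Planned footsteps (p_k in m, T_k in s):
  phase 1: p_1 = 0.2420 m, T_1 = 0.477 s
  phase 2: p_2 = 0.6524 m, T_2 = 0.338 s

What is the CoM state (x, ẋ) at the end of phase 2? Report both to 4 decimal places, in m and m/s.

x = -1.0309, ẋ = -5.8160

phase 1: p=0.2420, T=0.477, ωT=1.780593, cosh=3.050957, sinh=2.882419; start (x,ẋ)=(0.104400, 0.194400) → end (x,ẋ)=(-0.027703, -0.887440)
phase 2: p=0.6524, T=0.338, ωT=1.261720, cosh=1.907329, sinh=1.624162; start (x,ẋ)=(-0.027703, -0.887440) → end (x,ẋ)=(-1.030899, -5.815990)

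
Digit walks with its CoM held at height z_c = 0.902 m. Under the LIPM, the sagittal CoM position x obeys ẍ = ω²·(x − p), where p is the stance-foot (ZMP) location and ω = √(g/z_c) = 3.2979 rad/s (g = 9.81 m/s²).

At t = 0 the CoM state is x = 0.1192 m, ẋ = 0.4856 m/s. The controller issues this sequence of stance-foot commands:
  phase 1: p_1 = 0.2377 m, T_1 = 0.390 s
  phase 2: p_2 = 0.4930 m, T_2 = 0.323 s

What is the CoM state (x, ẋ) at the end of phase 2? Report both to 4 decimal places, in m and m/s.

x = 0.2169, ẋ = -0.5369

phase 1: p=0.2377, T=0.390, ωT=1.286181, cosh=1.947632, sinh=1.671308; start (x,ẋ)=(0.119200, 0.485600) → end (x,ẋ)=(0.252998, 0.292621)
phase 2: p=0.4930, T=0.323, ωT=1.065222, cosh=1.623067, sinh=1.278415; start (x,ẋ)=(0.252998, 0.292621) → end (x,ẋ)=(0.216893, -0.536927)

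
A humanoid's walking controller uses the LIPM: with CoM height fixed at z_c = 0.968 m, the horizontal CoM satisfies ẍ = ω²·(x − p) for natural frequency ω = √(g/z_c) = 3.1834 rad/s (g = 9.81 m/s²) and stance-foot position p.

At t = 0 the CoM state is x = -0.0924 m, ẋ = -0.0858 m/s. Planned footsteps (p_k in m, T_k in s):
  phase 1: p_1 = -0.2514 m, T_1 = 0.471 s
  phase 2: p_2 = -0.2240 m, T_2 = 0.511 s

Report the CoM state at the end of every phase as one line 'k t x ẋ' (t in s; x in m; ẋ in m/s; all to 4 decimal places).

phase 1: p=-0.2514, T=0.471, ωT=1.499381, cosh=2.351093, sinh=2.127825; start (x,ẋ)=(-0.092400, -0.085800) → end (x,ẋ)=(0.065074, 0.875297)
phase 2: p=-0.2240, T=0.511, ωT=1.626717, cosh=2.641861, sinh=2.445287; start (x,ẋ)=(0.065074, 0.875297) → end (x,ẋ)=(1.212041, 4.562660)

1 0.4710 0.0651 0.8753
2 0.9820 1.2120 4.5627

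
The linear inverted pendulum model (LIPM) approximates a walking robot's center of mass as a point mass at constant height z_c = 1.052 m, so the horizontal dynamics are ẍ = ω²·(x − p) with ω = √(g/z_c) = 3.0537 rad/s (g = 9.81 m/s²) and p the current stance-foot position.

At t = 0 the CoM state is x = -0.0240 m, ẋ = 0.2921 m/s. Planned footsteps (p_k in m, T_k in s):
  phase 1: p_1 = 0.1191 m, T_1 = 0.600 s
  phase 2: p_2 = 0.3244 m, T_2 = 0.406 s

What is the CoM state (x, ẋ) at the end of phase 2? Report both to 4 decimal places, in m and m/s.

phase 1: p=0.1191, T=0.600, ωT=1.832220, cosh=3.203900, sinh=3.043842; start (x,ẋ)=(-0.024000, 0.292100) → end (x,ẋ)=(-0.048221, -0.394252)
phase 2: p=0.3244, T=0.406, ωT=1.239802, cosh=1.872186, sinh=1.582744; start (x,ẋ)=(-0.048221, -0.394252) → end (x,ẋ)=(-0.577558, -2.539076)

x = -0.5776, ẋ = -2.5391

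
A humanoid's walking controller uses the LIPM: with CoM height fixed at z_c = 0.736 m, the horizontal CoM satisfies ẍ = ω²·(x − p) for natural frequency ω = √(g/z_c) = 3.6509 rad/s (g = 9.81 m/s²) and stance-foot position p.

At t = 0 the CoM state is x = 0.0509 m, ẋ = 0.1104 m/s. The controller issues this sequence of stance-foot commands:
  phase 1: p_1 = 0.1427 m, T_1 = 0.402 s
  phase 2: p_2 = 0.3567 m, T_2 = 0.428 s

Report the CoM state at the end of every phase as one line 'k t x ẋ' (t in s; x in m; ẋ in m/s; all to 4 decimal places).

1 0.4020 -0.0049 -0.4363
2 0.8300 -0.8164 -4.0976

phase 1: p=0.1427, T=0.402, ωT=1.467662, cosh=2.284771, sinh=2.054307; start (x,ẋ)=(0.050900, 0.110400) → end (x,ẋ)=(-0.004922, -0.436268)
phase 2: p=0.3567, T=0.428, ωT=1.562585, cosh=2.490367, sinh=2.280773; start (x,ẋ)=(-0.004922, -0.436268) → end (x,ẋ)=(-0.816413, -4.097643)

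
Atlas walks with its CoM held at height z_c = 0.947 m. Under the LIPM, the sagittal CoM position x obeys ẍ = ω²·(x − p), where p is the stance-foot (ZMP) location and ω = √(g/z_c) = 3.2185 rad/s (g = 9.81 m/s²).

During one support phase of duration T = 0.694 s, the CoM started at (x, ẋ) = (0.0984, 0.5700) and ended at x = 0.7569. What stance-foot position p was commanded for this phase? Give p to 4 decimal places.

ωT = 3.2185·0.694 = 2.233639; cosh(ωT) = 4.720454, sinh(ωT) = 4.613316
x(T) = p + (x₀−p)·cosh(ωT) + (ẋ₀/ω)·sinh(ωT) ⇒ p·(1 − cosh) = x(T) − x₀·cosh − (ẋ₀/ω)·sinh
numerator   = 0.7569 − (0.0984)·4.720454 − (0.5700/3.2185)·4.613316 = -0.524616
denominator = 1 − 4.720454 = -3.720454
p = -0.524616 / -3.720454 = 0.1410

p = 0.1410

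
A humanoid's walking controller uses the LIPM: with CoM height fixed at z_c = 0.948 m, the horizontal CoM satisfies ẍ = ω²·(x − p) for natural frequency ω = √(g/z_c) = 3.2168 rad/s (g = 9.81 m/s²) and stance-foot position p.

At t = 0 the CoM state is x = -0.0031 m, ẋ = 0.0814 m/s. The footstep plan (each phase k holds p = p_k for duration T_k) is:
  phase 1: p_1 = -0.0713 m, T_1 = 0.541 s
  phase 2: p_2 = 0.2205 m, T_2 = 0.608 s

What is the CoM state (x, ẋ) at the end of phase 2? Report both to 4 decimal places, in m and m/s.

x = 1.0526, ẋ = 2.8060

phase 1: p=-0.0713, T=0.541, ωT=1.740289, cosh=2.937229, sinh=2.761760; start (x,ẋ)=(-0.003100, 0.081400) → end (x,ẋ)=(0.198904, 0.844981)
phase 2: p=0.2205, T=0.608, ωT=1.955814, cosh=3.605562, sinh=3.464112; start (x,ẋ)=(0.198904, 0.844981) → end (x,ẋ)=(1.052580, 2.805985)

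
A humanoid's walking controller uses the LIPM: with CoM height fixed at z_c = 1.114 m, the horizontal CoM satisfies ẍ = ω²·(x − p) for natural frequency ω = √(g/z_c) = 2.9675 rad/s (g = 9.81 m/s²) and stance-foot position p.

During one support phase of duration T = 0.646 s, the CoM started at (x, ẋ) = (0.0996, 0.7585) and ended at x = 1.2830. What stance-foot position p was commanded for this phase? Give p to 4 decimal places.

p = -0.0350

ωT = 2.9675·0.646 = 1.917005; cosh(ωT) = 3.473803, sinh(ωT) = 3.326757
x(T) = p + (x₀−p)·cosh(ωT) + (ẋ₀/ω)·sinh(ωT) ⇒ p·(1 − cosh) = x(T) − x₀·cosh − (ẋ₀/ω)·sinh
numerator   = 1.2830 − (0.0996)·3.473803 − (0.7585/2.9675)·3.326757 = 0.086682
denominator = 1 − 3.473803 = -2.473803
p = 0.086682 / -2.473803 = -0.0350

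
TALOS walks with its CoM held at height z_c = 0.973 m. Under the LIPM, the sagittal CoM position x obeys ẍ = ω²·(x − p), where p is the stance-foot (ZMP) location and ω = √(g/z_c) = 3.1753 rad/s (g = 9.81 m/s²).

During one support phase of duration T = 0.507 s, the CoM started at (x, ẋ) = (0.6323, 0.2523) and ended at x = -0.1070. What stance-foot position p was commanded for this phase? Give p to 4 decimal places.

ωT = 3.1753·0.507 = 1.609877; cosh(ωT) = 2.601054, sinh(ωT) = 2.401142
x(T) = p + (x₀−p)·cosh(ωT) + (ẋ₀/ω)·sinh(ωT) ⇒ p·(1 − cosh) = x(T) − x₀·cosh − (ẋ₀/ω)·sinh
numerator   = -0.1070 − (0.6323)·2.601054 − (0.2523/3.1753)·2.401142 = -1.942434
denominator = 1 − 2.601054 = -1.601054
p = -1.942434 / -1.601054 = 1.2132

p = 1.2132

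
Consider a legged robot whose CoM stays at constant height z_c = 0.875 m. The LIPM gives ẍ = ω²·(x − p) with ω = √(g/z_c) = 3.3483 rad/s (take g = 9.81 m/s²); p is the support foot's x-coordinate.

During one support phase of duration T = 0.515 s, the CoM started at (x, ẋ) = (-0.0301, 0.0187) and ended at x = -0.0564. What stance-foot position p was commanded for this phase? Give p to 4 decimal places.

ωT = 3.3483·0.515 = 1.724375; cosh(ωT) = 2.893648, sinh(ωT) = 2.715363
x(T) = p + (x₀−p)·cosh(ωT) + (ẋ₀/ω)·sinh(ωT) ⇒ p·(1 − cosh) = x(T) − x₀·cosh − (ẋ₀/ω)·sinh
numerator   = -0.0564 − (-0.0301)·2.893648 − (0.0187/3.3483)·2.715363 = 0.015534
denominator = 1 − 2.893648 = -1.893648
p = 0.015534 / -1.893648 = -0.0082

p = -0.0082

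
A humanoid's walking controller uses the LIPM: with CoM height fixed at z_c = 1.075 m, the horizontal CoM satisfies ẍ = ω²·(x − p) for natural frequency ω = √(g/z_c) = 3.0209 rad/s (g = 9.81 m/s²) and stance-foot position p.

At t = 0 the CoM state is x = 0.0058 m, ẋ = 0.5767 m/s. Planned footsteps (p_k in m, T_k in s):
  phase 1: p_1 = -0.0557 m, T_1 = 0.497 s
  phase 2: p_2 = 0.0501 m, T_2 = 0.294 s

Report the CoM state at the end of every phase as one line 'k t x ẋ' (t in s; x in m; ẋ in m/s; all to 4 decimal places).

1 0.4970 0.4963 1.7545
2 0.7910 1.2705 3.8540

phase 1: p=-0.0557, T=0.497, ωT=1.501387, cosh=2.355366, sinh=2.132545; start (x,ẋ)=(0.005800, 0.576700) → end (x,ẋ)=(0.496265, 1.754535)
phase 2: p=0.0501, T=0.294, ωT=0.888145, cosh=1.421017, sinh=1.009599; start (x,ẋ)=(0.496265, 1.754535) → end (x,ẋ)=(1.270482, 3.853981)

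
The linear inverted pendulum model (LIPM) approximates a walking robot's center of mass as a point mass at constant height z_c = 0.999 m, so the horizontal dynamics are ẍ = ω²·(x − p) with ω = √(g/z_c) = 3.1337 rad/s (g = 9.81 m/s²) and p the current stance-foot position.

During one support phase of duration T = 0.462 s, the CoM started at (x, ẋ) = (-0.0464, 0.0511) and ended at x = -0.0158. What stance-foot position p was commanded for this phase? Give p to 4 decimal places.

ωT = 3.1337·0.462 = 1.447769; cosh(ωT) = 2.244355, sinh(ωT) = 2.009261
x(T) = p + (x₀−p)·cosh(ωT) + (ẋ₀/ω)·sinh(ωT) ⇒ p·(1 − cosh) = x(T) − x₀·cosh − (ẋ₀/ω)·sinh
numerator   = -0.0158 − (-0.0464)·2.244355 − (0.0511/3.1337)·2.009261 = 0.055574
denominator = 1 − 2.244355 = -1.244355
p = 0.055574 / -1.244355 = -0.0447

p = -0.0447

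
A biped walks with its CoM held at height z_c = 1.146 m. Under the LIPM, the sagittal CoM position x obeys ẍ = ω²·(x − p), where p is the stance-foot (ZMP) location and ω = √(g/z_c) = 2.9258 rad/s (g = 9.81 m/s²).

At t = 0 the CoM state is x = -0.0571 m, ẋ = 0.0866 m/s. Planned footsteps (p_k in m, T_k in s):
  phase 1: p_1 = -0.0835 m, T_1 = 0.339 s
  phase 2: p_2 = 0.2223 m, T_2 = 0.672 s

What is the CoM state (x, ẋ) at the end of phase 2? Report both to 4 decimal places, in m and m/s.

phase 1: p=-0.0835, T=0.339, ωT=0.991846, cosh=1.533549, sinh=1.162658; start (x,ẋ)=(-0.057100, 0.086600) → end (x,ẋ)=(-0.008601, 0.222610)
phase 2: p=0.2223, T=0.672, ωT=1.966138, cosh=3.641515, sinh=3.501519; start (x,ẋ)=(-0.008601, 0.222610) → end (x,ẋ)=(-0.352116, -1.554883)

x = -0.3521, ẋ = -1.5549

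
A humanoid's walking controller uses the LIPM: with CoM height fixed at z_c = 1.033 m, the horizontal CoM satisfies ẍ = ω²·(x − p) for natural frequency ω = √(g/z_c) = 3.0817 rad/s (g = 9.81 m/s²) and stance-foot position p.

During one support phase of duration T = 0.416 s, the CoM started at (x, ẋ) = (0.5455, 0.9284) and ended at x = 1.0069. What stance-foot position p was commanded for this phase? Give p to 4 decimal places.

p = 0.5876

ωT = 3.0817·0.416 = 1.281987; cosh(ωT) = 1.940640, sinh(ωT) = 1.663154
x(T) = p + (x₀−p)·cosh(ωT) + (ẋ₀/ω)·sinh(ωT) ⇒ p·(1 − cosh) = x(T) − x₀·cosh − (ẋ₀/ω)·sinh
numerator   = 1.0069 − (0.5455)·1.940640 − (0.9284/3.0817)·1.663154 = -0.552765
denominator = 1 − 1.940640 = -0.940640
p = -0.552765 / -0.940640 = 0.5876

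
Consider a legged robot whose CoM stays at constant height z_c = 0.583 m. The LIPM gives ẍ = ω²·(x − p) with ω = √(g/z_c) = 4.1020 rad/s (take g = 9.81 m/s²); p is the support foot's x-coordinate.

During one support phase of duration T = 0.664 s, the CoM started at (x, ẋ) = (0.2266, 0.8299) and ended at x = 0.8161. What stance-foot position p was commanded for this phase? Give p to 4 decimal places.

ωT = 4.1020·0.664 = 2.723728; cosh(ωT) = 7.651325, sinh(ωT) = 7.585695
x(T) = p + (x₀−p)·cosh(ωT) + (ẋ₀/ω)·sinh(ωT) ⇒ p·(1 − cosh) = x(T) − x₀·cosh − (ẋ₀/ω)·sinh
numerator   = 0.8161 − (0.2266)·7.651325 − (0.8299/4.1020)·7.585695 = -2.452397
denominator = 1 − 7.651325 = -6.651325
p = -2.452397 / -6.651325 = 0.3687

p = 0.3687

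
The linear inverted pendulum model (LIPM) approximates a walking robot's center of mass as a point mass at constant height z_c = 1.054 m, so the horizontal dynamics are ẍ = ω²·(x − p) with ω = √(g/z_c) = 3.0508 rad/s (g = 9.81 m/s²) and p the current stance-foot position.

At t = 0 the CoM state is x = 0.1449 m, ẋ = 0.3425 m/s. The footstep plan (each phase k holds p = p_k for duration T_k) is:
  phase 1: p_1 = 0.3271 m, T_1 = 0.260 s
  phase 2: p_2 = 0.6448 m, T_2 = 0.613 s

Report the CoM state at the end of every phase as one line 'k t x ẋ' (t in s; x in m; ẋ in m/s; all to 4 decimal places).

phase 1: p=0.3271, T=0.260, ωT=0.793208, cosh=1.331434, sinh=0.879043; start (x,ẋ)=(0.144900, 0.342500) → end (x,ẋ)=(0.183199, -0.032605)
phase 2: p=0.6448, T=0.613, ωT=1.870140, cosh=3.321655, sinh=3.167553; start (x,ẋ)=(0.183199, -0.032605) → end (x,ẋ)=(-0.922332, -4.569015)

1 0.2600 0.1832 -0.0326
2 0.8730 -0.9223 -4.5690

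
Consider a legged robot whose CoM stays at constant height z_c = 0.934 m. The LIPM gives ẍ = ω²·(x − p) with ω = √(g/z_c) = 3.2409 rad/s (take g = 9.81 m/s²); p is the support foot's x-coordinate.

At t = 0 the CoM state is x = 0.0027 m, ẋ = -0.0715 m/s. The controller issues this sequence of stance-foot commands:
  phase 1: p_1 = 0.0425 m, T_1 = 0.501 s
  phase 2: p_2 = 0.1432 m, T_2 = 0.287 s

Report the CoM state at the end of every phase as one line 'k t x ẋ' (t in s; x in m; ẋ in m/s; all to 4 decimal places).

phase 1: p=0.0425, T=0.501, ωT=1.623691, cosh=2.634472, sinh=2.437303; start (x,ẋ)=(0.002700, -0.071500) → end (x,ẋ)=(-0.116123, -0.502747)
phase 2: p=0.1432, T=0.287, ωT=0.930138, cosh=1.464679, sinh=1.070180; start (x,ẋ)=(-0.116123, -0.502747) → end (x,ẋ)=(-0.402638, -1.635786)

1 0.5010 -0.1161 -0.5027
2 0.7880 -0.4026 -1.6358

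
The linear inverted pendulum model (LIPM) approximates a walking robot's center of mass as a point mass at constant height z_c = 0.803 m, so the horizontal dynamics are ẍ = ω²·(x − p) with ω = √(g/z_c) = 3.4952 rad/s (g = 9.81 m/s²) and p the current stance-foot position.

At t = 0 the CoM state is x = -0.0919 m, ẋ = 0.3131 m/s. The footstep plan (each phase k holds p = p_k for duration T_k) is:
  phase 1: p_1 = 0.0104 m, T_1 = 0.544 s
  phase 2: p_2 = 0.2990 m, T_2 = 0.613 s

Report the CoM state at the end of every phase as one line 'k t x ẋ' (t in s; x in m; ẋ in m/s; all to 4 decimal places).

1 0.5440 -0.0465 -0.0987
2 1.1570 -1.3121 -5.5009

phase 1: p=0.0104, T=0.544, ωT=1.901389, cosh=3.422274, sinh=3.272913; start (x,ẋ)=(-0.091900, 0.313100) → end (x,ẋ)=(-0.046511, -0.098745)
phase 2: p=0.2990, T=0.613, ωT=2.142558, cosh=4.319279, sinh=4.201925; start (x,ẋ)=(-0.046511, -0.098745) → end (x,ẋ)=(-1.312070, -5.500881)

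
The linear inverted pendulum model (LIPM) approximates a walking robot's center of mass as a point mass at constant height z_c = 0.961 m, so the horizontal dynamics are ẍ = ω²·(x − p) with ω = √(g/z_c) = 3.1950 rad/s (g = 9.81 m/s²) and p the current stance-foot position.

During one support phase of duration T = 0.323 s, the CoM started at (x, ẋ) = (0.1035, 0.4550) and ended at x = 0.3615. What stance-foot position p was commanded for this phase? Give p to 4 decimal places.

p = -0.0401

ωT = 3.1950·0.323 = 1.031985; cosh(ωT) = 1.581465, sinh(ωT) = 1.225166
x(T) = p + (x₀−p)·cosh(ωT) + (ẋ₀/ω)·sinh(ωT) ⇒ p·(1 − cosh) = x(T) − x₀·cosh − (ẋ₀/ω)·sinh
numerator   = 0.3615 − (0.1035)·1.581465 − (0.4550/3.1950)·1.225166 = 0.023342
denominator = 1 − 1.581465 = -0.581465
p = 0.023342 / -0.581465 = -0.0401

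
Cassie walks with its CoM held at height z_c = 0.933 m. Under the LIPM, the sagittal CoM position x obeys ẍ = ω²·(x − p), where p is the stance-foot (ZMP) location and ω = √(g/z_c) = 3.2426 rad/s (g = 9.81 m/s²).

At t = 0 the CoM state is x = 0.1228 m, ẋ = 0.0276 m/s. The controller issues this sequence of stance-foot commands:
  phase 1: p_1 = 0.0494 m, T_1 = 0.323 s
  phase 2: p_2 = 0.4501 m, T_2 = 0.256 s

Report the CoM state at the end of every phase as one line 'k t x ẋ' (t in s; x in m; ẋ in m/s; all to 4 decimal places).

1 0.3230 0.1775 0.3416
2 0.5790 0.1759 -0.3547

phase 1: p=0.0494, T=0.323, ωT=1.047360, cosh=1.600490, sinh=1.249627; start (x,ẋ)=(0.122800, 0.027600) → end (x,ẋ)=(0.177512, 0.341593)
phase 2: p=0.4501, T=0.256, ωT=0.830106, cosh=1.364782, sinh=0.928779; start (x,ẋ)=(0.177512, 0.341593) → end (x,ẋ)=(0.175920, -0.354740)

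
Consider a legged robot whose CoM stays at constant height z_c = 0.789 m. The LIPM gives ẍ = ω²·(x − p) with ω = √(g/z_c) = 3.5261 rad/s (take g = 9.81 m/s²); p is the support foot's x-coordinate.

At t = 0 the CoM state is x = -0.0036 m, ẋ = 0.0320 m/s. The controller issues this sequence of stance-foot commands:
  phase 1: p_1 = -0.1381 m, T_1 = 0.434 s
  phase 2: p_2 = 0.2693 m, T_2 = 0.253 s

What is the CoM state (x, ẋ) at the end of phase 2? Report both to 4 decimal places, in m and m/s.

x = 0.5036, ẋ = 1.3756

phase 1: p=-0.1381, T=0.434, ωT=1.530327, cosh=2.418077, sinh=2.201612; start (x,ẋ)=(-0.003600, 0.032000) → end (x,ẋ)=(0.207111, 1.121516)
phase 2: p=0.2693, T=0.253, ωT=0.892103, cosh=1.425025, sinh=1.015232; start (x,ẋ)=(0.207111, 1.121516) → end (x,ẋ)=(0.503586, 1.375565)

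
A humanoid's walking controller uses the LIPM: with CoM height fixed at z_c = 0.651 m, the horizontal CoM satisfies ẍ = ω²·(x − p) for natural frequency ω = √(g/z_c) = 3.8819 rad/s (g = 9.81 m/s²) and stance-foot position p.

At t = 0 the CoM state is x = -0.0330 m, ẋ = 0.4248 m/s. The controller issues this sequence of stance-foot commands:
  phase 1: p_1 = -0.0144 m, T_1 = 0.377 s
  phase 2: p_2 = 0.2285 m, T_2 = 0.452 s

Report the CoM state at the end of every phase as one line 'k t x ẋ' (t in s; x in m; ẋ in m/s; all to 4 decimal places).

phase 1: p=-0.0144, T=0.377, ωT=1.463476, cosh=2.276192, sinh=2.044762; start (x,ẋ)=(-0.033000, 0.424800) → end (x,ẋ)=(0.167023, 0.819288)
phase 2: p=0.2285, T=0.452, ωT=1.754619, cosh=2.977108, sinh=2.804135; start (x,ẋ)=(0.167023, 0.819288) → end (x,ẋ)=(0.637299, 1.769909)

1 0.3770 0.1670 0.8193
2 0.8290 0.6373 1.7699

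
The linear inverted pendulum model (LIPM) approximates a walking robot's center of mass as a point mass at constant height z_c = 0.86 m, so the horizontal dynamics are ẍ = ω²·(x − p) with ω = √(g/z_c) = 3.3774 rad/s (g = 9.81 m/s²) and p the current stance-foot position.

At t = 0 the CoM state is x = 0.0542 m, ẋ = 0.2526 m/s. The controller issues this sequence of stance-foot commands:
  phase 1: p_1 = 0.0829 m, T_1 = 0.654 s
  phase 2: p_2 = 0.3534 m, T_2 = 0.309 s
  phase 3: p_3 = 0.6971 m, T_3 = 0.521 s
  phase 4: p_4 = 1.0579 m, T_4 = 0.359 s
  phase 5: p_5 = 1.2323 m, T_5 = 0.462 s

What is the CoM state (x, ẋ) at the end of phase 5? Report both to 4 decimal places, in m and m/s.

x = 1.6098, ẋ = 1.4910

phase 1: p=0.0829, T=0.654, ωT=2.208820, cosh=4.607396, sinh=4.497566; start (x,ẋ)=(0.054200, 0.252600) → end (x,ẋ)=(0.287046, 0.727873)
phase 2: p=0.3534, T=0.309, ωT=1.043617, cosh=1.595823, sinh=1.243644; start (x,ẋ)=(0.287046, 0.727873) → end (x,ẋ)=(0.515533, 0.882852)
phase 3: p=0.6971, T=0.521, ωT=1.759625, cosh=2.991185, sinh=2.819076; start (x,ẋ)=(0.515533, 0.882852) → end (x,ẋ)=(0.890905, 0.912046)
phase 4: p=1.0579, T=0.359, ωT=1.212487, cosh=1.829645, sinh=1.532189; start (x,ẋ)=(0.890905, 0.912046) → end (x,ẋ)=(1.166116, 0.804553)
phase 5: p=1.2323, T=0.462, ωT=1.560359, cosh=2.485295, sinh=2.275234; start (x,ẋ)=(1.166116, 0.804553) → end (x,ẋ)=(1.609813, 1.490971)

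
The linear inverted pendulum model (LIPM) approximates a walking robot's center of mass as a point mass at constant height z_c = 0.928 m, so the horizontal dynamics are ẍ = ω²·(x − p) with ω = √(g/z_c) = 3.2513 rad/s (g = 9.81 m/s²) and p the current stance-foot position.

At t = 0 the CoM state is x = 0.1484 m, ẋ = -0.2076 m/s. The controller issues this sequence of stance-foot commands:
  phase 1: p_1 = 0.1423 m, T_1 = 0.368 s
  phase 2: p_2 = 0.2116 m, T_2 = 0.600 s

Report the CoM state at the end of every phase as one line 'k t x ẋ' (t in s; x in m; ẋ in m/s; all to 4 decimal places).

1 0.3680 0.0573 -0.3450
2 0.9680 -0.7076 -2.9662

phase 1: p=0.1423, T=0.368, ωT=1.196478, cosh=1.805351, sinh=1.503094; start (x,ẋ)=(0.148400, -0.207600) → end (x,ẋ)=(0.057338, -0.344980)
phase 2: p=0.2116, T=0.600, ωT=1.950780, cosh=3.588168, sinh=3.446004; start (x,ẋ)=(0.057338, -0.344980) → end (x,ẋ)=(-0.707557, -2.966197)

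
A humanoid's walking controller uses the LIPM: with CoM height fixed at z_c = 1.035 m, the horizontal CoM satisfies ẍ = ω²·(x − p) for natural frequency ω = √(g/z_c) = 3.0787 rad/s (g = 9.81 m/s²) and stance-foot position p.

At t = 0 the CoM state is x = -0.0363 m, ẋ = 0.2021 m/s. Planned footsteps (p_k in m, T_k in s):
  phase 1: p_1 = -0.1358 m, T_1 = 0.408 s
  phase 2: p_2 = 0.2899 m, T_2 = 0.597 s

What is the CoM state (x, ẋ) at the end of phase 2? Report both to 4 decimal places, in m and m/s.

phase 1: p=-0.1358, T=0.408, ωT=1.256110, cosh=1.898246, sinh=1.613487; start (x,ẋ)=(-0.036300, 0.202100) → end (x,ẋ)=(0.158992, 0.877896)
phase 2: p=0.2899, T=0.597, ωT=1.837984, cosh=3.221497, sinh=3.062359; start (x,ẋ)=(0.158992, 0.877896) → end (x,ẋ)=(0.741417, 1.593929)

x = 0.7414, ẋ = 1.5939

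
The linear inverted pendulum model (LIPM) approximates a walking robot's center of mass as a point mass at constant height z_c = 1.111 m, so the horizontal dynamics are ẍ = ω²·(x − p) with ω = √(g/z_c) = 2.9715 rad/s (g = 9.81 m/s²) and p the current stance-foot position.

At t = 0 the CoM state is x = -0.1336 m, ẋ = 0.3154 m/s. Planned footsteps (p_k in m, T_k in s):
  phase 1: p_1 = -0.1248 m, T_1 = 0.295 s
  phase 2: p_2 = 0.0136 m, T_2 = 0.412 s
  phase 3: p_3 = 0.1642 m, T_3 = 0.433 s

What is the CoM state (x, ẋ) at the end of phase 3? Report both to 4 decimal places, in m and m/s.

phase 1: p=-0.1248, T=0.295, ωT=0.876592, cosh=1.409449, sinh=0.993250; start (x,ẋ)=(-0.133600, 0.315400) → end (x,ẋ)=(-0.031778, 0.418567)
phase 2: p=0.0136, T=0.412, ωT=1.224258, cosh=1.847808, sinh=1.553833; start (x,ẋ)=(-0.031778, 0.418567) → end (x,ẋ)=(0.148624, 0.563913)
phase 3: p=0.1642, T=0.433, ωT=1.286659, cosh=1.948432, sinh=1.672240; start (x,ẋ)=(0.148624, 0.563913) → end (x,ẋ)=(0.451199, 1.021348)

x = 0.4512, ẋ = 1.0213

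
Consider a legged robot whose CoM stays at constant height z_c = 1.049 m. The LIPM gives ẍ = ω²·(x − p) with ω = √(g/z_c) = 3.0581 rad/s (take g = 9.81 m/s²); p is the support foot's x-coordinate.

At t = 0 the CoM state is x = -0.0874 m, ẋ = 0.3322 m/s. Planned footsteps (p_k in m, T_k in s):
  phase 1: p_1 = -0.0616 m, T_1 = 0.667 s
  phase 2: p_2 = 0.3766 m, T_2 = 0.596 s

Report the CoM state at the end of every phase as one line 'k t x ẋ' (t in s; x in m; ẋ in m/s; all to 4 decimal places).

phase 1: p=-0.0616, T=0.667, ωT=2.039753, cosh=3.909384, sinh=3.779323; start (x,ẋ)=(-0.087400, 0.332200) → end (x,ẋ)=(0.248084, 1.000513)
phase 2: p=0.3766, T=0.596, ωT=1.822628, cosh=3.174849, sinh=3.013248; start (x,ẋ)=(0.248084, 1.000513) → end (x,ẋ)=(0.954420, 1.992226)

1 0.6670 0.2481 1.0005
2 1.2630 0.9544 1.9922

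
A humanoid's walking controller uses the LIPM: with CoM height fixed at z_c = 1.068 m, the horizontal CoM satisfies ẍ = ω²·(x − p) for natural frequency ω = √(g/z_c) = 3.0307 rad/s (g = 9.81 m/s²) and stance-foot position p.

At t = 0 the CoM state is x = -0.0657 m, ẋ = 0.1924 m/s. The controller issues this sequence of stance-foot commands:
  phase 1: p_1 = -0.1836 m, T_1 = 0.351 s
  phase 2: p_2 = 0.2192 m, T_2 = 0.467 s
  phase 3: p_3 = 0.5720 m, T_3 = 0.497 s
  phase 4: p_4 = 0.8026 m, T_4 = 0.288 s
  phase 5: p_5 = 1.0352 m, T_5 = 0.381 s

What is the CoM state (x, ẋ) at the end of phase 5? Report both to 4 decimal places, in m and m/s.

x = 2.3448, ẋ = 4.3226

phase 1: p=-0.1836, T=0.351, ωT=1.063776, cosh=1.621220, sinh=1.276070; start (x,ẋ)=(-0.065700, 0.192400) → end (x,ẋ)=(0.088551, 0.767887)
phase 2: p=0.2192, T=0.467, ωT=1.415337, cosh=2.180359, sinh=1.937515; start (x,ẋ)=(0.088551, 0.767887) → end (x,ẋ)=(0.425247, 0.907098)
phase 3: p=0.5720, T=0.497, ωT=1.506258, cosh=2.365781, sinh=2.144042; start (x,ẋ)=(0.425247, 0.907098) → end (x,ẋ)=(0.866533, 1.192399)
phase 4: p=0.8026, T=0.288, ωT=0.872842, cosh=1.405733, sinh=0.987970; start (x,ẋ)=(0.866533, 1.192399) → end (x,ẋ)=(1.281179, 1.867625)
phase 5: p=1.0352, T=0.381, ωT=1.154697, cosh=1.744107, sinh=1.428954; start (x,ẋ)=(1.281179, 1.867625) → end (x,ẋ)=(2.344786, 4.322608)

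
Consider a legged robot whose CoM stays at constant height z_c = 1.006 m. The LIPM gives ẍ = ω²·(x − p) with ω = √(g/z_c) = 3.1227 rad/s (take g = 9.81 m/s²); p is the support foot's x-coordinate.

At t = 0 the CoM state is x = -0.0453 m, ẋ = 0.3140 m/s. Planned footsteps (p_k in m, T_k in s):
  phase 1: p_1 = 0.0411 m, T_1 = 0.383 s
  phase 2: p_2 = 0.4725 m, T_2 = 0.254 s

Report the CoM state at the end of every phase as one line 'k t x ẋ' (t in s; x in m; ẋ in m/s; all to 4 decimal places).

1 0.3830 0.0362 0.1614
2 0.6370 -0.0629 -0.9826

phase 1: p=0.0411, T=0.383, ωT=1.195994, cosh=1.804623, sinh=1.502220; start (x,ẋ)=(-0.045300, 0.314000) → end (x,ẋ)=(0.036235, 0.161351)
phase 2: p=0.4725, T=0.254, ωT=0.793166, cosh=1.331397, sinh=0.878986; start (x,ẋ)=(0.036235, 0.161351) → end (x,ẋ)=(-0.062925, -0.982643)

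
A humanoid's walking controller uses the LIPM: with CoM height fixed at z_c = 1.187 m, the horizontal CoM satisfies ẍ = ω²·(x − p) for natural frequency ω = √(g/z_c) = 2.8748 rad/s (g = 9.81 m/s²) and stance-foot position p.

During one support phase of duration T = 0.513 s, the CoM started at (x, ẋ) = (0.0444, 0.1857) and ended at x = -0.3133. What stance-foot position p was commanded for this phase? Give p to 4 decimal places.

p = 0.4226

ωT = 2.8748·0.513 = 1.474772; cosh(ωT) = 2.299436, sinh(ωT) = 2.070605
x(T) = p + (x₀−p)·cosh(ωT) + (ẋ₀/ω)·sinh(ωT) ⇒ p·(1 − cosh) = x(T) − x₀·cosh − (ẋ₀/ω)·sinh
numerator   = -0.3133 − (0.0444)·2.299436 − (0.1857/2.8748)·2.070605 = -0.549147
denominator = 1 − 2.299436 = -1.299436
p = -0.549147 / -1.299436 = 0.4226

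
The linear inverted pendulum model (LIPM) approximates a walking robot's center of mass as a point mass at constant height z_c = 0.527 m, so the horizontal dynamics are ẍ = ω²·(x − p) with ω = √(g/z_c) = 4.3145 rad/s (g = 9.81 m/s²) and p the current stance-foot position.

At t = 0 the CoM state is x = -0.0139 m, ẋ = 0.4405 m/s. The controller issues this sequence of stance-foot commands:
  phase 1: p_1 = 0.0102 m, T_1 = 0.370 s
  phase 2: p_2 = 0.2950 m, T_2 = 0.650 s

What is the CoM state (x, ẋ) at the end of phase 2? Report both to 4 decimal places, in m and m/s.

phase 1: p=0.0102, T=0.370, ωT=1.596365, cosh=2.568846, sinh=2.366215; start (x,ẋ)=(-0.013900, 0.440500) → end (x,ẋ)=(0.189876, 0.885539)
phase 2: p=0.2950, T=0.650, ωT=2.804425, cosh=8.289059, sinh=8.228517; start (x,ẋ)=(0.189876, 0.885539) → end (x,ẋ)=(1.112498, 3.608165)

x = 1.1125, ẋ = 3.6082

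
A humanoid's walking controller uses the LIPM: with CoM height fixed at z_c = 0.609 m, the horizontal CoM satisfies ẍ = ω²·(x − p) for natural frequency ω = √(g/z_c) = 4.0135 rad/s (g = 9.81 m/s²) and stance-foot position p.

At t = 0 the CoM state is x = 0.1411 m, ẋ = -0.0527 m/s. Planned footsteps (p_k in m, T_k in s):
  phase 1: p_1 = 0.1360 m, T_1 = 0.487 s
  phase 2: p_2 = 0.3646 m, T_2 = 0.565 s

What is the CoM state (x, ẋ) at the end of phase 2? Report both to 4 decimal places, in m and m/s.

phase 1: p=0.1360, T=0.487, ωT=1.954574, cosh=3.601269, sinh=3.459645; start (x,ẋ)=(0.141100, -0.052700) → end (x,ẋ)=(0.108939, -0.118972)
phase 2: p=0.3646, T=0.565, ωT=2.267627, cosh=4.880011, sinh=4.776453; start (x,ẋ)=(0.108939, -0.118972) → end (x,ẋ)=(-1.024617, -5.481681)

x = -1.0246, ẋ = -5.4817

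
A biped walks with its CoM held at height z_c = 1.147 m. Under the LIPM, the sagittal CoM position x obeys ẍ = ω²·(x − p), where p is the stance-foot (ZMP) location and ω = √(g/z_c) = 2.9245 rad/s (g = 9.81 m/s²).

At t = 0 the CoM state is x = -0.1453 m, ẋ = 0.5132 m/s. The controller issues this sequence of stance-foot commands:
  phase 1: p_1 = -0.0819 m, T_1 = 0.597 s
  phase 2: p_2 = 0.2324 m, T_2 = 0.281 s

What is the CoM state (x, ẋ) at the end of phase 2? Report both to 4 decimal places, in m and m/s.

x = 0.5273, ẋ = 1.3200

phase 1: p=-0.0819, T=0.597, ωT=1.745926, cosh=2.952846, sinh=2.778363; start (x,ẋ)=(-0.145300, 0.513200) → end (x,ẋ)=(0.218445, 1.000255)
phase 2: p=0.2324, T=0.281, ωT=0.821785, cosh=1.357101, sinh=0.917454; start (x,ẋ)=(0.218445, 1.000255) → end (x,ẋ)=(0.527255, 1.320004)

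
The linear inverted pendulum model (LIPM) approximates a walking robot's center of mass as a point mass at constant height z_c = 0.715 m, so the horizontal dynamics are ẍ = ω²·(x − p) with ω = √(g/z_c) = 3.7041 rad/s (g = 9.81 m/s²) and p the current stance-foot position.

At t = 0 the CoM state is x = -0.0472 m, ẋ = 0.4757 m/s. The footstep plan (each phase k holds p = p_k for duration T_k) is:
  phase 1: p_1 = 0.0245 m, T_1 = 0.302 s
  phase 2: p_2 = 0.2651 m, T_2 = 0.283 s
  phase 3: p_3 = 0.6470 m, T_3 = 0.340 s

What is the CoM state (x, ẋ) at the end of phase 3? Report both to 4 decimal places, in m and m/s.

x = -0.4318, ẋ = -3.4817

phase 1: p=0.0245, T=0.302, ωT=1.118638, cosh=1.693704, sinh=1.366979; start (x,ẋ)=(-0.047200, 0.475700) → end (x,ẋ)=(0.078616, 0.442647)
phase 2: p=0.2651, T=0.283, ωT=1.048260, cosh=1.601616, sinh=1.251068; start (x,ẋ)=(0.078616, 0.442647) → end (x,ẋ)=(0.115930, -0.155231)
phase 3: p=0.6470, T=0.340, ωT=1.259394, cosh=1.903556, sinh=1.619730; start (x,ẋ)=(0.115930, -0.155231) → end (x,ẋ)=(-0.431802, -3.481723)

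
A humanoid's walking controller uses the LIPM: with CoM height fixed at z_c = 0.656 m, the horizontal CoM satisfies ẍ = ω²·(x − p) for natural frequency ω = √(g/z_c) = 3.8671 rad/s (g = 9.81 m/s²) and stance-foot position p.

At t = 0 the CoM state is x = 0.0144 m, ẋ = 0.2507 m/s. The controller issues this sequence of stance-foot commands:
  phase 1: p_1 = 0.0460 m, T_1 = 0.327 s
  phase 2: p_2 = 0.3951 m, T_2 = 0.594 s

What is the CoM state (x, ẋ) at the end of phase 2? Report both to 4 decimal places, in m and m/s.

phase 1: p=0.0460, T=0.327, ωT=1.264542, cosh=1.911919, sinh=1.629550; start (x,ẋ)=(0.014400, 0.250700) → end (x,ẋ)=(0.091225, 0.280186)
phase 2: p=0.3951, T=0.594, ωT=2.297057, cosh=5.022715, sinh=4.922161; start (x,ẋ)=(0.091225, 0.280186) → end (x,ẋ)=(-0.774546, -4.376801)

x = -0.7745, ẋ = -4.3768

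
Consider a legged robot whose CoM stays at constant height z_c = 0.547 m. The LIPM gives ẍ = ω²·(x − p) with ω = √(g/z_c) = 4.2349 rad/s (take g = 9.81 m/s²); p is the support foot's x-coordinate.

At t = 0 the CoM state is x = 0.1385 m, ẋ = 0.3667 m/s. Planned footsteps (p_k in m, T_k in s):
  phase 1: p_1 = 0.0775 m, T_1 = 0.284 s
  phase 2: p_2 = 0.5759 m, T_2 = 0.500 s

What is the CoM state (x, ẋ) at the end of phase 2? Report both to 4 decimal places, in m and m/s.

phase 1: p=0.0775, T=0.284, ωT=1.202712, cosh=1.814755, sinh=1.514377; start (x,ẋ)=(0.138500, 0.366700) → end (x,ẋ)=(0.319330, 1.056678)
phase 2: p=0.5759, T=0.500, ωT=2.117450, cosh=4.215129, sinh=4.094791; start (x,ẋ)=(0.319330, 1.056678) → end (x,ẋ)=(0.516143, 0.004845)

x = 0.5161, ẋ = 0.0048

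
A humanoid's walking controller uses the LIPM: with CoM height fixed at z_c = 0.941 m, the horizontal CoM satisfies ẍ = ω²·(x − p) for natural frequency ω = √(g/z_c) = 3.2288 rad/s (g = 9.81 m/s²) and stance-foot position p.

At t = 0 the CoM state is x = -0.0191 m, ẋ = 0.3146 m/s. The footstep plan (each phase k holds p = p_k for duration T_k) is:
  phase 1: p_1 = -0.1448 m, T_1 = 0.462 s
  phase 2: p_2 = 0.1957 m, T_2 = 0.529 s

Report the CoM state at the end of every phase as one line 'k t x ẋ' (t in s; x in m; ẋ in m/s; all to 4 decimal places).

1 0.4620 0.3543 1.5908
2 0.9910 1.9623 5.8995

phase 1: p=-0.1448, T=0.462, ωT=1.491706, cosh=2.334829, sinh=2.109841; start (x,ẋ)=(-0.019100, 0.314600) → end (x,ẋ)=(0.354262, 1.590838)
phase 2: p=0.1957, T=0.529, ωT=1.708035, cosh=2.849665, sinh=2.668444; start (x,ẋ)=(0.354262, 1.590838) → end (x,ẋ)=(1.962296, 5.899500)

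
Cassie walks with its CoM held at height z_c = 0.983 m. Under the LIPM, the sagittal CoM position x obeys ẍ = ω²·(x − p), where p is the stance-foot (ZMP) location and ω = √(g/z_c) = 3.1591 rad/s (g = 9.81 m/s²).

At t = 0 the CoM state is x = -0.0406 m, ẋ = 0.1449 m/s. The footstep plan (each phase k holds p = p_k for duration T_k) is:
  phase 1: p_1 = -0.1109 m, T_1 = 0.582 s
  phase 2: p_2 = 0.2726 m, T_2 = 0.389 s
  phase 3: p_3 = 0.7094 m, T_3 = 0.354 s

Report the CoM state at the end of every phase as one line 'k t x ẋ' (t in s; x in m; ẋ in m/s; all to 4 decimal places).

phase 1: p=-0.1109, T=0.582, ωT=1.838596, cosh=3.223373, sinh=3.064332; start (x,ẋ)=(-0.040600, 0.144900) → end (x,ẋ)=(0.256256, 1.147608)
phase 2: p=0.2726, T=0.389, ωT=1.228890, cosh=1.855025, sinh=1.562408; start (x,ẋ)=(0.256256, 1.147608) → end (x,ẋ)=(0.809859, 2.048173)
phase 3: p=0.7094, T=0.354, ωT=1.118321, cosh=1.693271, sinh=1.366443; start (x,ẋ)=(0.809859, 2.048173) → end (x,ẋ)=(1.765425, 3.901768)

1 0.5820 0.2563 1.1476
2 0.9710 0.8099 2.0482
3 1.3250 1.7654 3.9018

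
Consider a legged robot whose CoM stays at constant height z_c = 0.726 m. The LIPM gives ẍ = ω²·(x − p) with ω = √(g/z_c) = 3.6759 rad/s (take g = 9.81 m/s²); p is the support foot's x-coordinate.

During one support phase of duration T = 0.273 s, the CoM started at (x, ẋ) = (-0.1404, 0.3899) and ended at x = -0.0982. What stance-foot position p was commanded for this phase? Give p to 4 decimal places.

p = 0.0113

ωT = 3.6759·0.273 = 1.003521; cosh(ωT) = 1.547228, sinh(ωT) = 1.180641
x(T) = p + (x₀−p)·cosh(ωT) + (ẋ₀/ω)·sinh(ωT) ⇒ p·(1 − cosh) = x(T) − x₀·cosh − (ẋ₀/ω)·sinh
numerator   = -0.0982 − (-0.1404)·1.547228 − (0.3899/3.6759)·1.180641 = -0.006199
denominator = 1 − 1.547228 = -0.547228
p = -0.006199 / -0.547228 = 0.0113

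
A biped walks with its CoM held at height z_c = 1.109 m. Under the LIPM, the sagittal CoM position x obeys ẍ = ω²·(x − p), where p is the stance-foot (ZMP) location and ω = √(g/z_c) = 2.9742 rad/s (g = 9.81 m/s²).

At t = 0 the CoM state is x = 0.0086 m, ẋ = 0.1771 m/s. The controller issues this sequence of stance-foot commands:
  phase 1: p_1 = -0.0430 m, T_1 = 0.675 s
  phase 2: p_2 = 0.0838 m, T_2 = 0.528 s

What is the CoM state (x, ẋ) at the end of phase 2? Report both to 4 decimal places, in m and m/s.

x = 1.7552, ẋ = 5.0501

phase 1: p=-0.0430, T=0.675, ωT=2.007585, cosh=3.789814, sinh=3.655501; start (x,ẋ)=(0.008600, 0.177100) → end (x,ẋ)=(0.370223, 1.232181)
phase 2: p=0.0838, T=0.528, ωT=1.570378, cosh=2.508215, sinh=2.300248; start (x,ẋ)=(0.370223, 1.232181) → end (x,ẋ)=(1.755180, 5.050108)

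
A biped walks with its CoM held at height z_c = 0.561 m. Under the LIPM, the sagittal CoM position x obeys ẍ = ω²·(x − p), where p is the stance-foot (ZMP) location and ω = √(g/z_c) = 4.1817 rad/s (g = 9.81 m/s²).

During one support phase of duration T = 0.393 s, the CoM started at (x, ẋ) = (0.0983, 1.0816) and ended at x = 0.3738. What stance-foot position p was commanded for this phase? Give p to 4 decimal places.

p = 0.3172

ωT = 4.1817·0.393 = 1.643408; cosh(ωT) = 2.683044, sinh(ωT) = 2.489724
x(T) = p + (x₀−p)·cosh(ωT) + (ẋ₀/ω)·sinh(ωT) ⇒ p·(1 − cosh) = x(T) − x₀·cosh − (ẋ₀/ω)·sinh
numerator   = 0.3738 − (0.0983)·2.683044 − (1.0816/4.1817)·2.489724 = -0.533912
denominator = 1 − 2.683044 = -1.683044
p = -0.533912 / -1.683044 = 0.3172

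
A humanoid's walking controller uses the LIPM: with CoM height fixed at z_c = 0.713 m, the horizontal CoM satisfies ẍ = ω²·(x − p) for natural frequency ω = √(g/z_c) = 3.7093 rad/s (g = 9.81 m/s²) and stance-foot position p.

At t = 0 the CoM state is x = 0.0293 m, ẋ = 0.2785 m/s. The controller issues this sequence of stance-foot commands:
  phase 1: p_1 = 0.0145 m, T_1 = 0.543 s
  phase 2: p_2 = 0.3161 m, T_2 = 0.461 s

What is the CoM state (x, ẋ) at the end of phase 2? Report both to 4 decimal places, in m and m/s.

phase 1: p=0.0145, T=0.543, ωT=2.014150, cosh=3.813894, sinh=3.680460; start (x,ẋ)=(0.029300, 0.278500) → end (x,ẋ)=(0.347280, 1.264218)
phase 2: p=0.3161, T=0.461, ωT=1.709987, cosh=2.854880, sinh=2.674012; start (x,ẋ)=(0.347280, 1.264218) → end (x,ẋ)=(1.316483, 3.918458)

x = 1.3165, ẋ = 3.9185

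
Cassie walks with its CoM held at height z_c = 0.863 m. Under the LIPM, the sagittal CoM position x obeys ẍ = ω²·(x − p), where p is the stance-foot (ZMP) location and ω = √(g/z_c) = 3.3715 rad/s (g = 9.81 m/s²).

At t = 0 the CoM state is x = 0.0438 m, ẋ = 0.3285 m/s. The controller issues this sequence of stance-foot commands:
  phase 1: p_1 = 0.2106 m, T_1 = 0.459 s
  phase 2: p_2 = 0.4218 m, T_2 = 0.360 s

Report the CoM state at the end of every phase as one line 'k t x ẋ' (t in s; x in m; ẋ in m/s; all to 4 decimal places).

1 0.4590 0.0195 -0.4548
2 0.8190 -0.5221 -2.9143

phase 1: p=0.2106, T=0.459, ωT=1.547519, cosh=2.456284, sinh=2.243509; start (x,ẋ)=(0.043800, 0.328500) → end (x,ẋ)=(0.019487, -0.454784)
phase 2: p=0.4218, T=0.360, ωT=1.213740, cosh=1.831567, sinh=1.534483; start (x,ẋ)=(0.019487, -0.454784) → end (x,ẋ)=(-0.522051, -2.914340)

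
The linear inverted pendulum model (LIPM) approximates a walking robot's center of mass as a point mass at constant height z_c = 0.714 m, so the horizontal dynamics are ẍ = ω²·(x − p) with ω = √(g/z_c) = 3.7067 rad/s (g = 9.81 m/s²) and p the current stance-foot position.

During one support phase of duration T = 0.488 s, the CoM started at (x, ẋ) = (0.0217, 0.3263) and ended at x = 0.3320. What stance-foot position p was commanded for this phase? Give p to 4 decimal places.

p = -0.0012

ωT = 3.7067·0.488 = 1.808870; cosh(ωT) = 3.133692, sinh(ωT) = 2.969852
x(T) = p + (x₀−p)·cosh(ωT) + (ẋ₀/ω)·sinh(ωT) ⇒ p·(1 − cosh) = x(T) − x₀·cosh − (ẋ₀/ω)·sinh
numerator   = 0.3320 − (0.0217)·3.133692 − (0.3263/3.7067)·2.969852 = 0.002563
denominator = 1 − 3.133692 = -2.133692
p = 0.002563 / -2.133692 = -0.0012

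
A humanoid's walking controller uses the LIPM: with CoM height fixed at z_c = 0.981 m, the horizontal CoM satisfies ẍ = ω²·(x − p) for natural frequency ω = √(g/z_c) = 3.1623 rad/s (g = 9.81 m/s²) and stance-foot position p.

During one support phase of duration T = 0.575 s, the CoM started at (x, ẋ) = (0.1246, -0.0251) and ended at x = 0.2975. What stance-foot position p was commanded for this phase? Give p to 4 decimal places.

p = 0.0336

ωT = 3.1623·0.575 = 1.818322; cosh(ωT) = 3.161906, sinh(ωT) = 2.999608
x(T) = p + (x₀−p)·cosh(ωT) + (ẋ₀/ω)·sinh(ωT) ⇒ p·(1 − cosh) = x(T) − x₀·cosh − (ẋ₀/ω)·sinh
numerator   = 0.2975 − (0.1246)·3.161906 − (-0.0251/3.1623)·2.999608 = -0.072665
denominator = 1 − 3.161906 = -2.161906
p = -0.072665 / -2.161906 = 0.0336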